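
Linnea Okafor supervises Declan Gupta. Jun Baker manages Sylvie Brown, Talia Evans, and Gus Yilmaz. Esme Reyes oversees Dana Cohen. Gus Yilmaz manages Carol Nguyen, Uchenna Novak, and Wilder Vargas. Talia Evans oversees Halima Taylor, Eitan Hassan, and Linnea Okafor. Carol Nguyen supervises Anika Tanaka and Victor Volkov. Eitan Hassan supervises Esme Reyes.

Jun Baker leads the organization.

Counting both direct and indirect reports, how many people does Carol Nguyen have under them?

Carol Nguyen directly manages Anika Tanaka, Victor Volkov. Anika Tanaka has no reports. Victor Volkov has no reports. So Carol Nguyen's organization is 2 direct reports plus everyone under them: 1 + 1 = 2.

2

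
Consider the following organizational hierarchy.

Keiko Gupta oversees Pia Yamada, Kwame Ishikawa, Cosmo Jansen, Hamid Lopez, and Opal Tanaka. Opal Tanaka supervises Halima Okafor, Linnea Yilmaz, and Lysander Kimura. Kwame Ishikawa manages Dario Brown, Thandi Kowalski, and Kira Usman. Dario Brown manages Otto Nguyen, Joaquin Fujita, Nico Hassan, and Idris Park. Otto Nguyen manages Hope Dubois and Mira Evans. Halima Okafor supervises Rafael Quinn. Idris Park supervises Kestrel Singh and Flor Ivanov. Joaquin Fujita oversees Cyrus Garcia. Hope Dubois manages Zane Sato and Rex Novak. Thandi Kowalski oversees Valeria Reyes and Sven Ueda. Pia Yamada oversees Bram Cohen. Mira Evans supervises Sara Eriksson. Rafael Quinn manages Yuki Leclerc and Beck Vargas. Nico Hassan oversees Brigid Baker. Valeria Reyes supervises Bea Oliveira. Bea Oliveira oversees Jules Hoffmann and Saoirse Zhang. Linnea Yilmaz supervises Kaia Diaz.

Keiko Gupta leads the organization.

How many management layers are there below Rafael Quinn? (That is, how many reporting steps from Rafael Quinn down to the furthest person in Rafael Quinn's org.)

1

The longest chain under Rafael Quinn runs Rafael Quinn → Beck Vargas, which is 1 level below Rafael Quinn.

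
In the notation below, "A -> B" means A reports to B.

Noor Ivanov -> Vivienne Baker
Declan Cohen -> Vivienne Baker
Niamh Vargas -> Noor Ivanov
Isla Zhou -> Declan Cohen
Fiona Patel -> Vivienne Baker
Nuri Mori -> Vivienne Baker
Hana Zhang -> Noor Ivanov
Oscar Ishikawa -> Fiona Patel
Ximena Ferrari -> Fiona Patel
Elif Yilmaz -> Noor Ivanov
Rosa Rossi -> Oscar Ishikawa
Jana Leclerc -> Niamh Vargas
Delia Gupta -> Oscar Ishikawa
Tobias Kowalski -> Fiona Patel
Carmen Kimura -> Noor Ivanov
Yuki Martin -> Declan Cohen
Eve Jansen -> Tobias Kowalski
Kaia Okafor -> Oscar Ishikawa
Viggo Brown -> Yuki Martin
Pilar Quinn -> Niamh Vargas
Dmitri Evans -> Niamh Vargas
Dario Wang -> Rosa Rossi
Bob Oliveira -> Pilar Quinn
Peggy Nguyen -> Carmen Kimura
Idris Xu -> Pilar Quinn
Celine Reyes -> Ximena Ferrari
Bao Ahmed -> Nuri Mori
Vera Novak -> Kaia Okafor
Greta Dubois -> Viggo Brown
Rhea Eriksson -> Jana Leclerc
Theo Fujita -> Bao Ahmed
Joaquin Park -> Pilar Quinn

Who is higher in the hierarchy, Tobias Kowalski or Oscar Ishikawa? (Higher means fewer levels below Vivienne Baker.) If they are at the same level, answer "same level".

Both Tobias Kowalski and Oscar Ishikawa are 2 levels below Vivienne Baker.

same level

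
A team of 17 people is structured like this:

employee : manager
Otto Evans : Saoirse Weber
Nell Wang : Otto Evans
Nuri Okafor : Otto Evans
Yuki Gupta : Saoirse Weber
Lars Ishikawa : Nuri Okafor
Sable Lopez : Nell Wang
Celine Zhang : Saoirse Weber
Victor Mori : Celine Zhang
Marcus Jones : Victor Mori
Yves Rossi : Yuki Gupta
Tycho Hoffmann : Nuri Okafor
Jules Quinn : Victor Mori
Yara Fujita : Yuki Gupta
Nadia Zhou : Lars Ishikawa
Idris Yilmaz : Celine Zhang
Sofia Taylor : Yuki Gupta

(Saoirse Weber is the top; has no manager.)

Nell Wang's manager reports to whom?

Nell Wang reports to Otto Evans, and Otto Evans reports to Saoirse Weber. So Nell Wang's skip-level manager is Saoirse Weber.

Saoirse Weber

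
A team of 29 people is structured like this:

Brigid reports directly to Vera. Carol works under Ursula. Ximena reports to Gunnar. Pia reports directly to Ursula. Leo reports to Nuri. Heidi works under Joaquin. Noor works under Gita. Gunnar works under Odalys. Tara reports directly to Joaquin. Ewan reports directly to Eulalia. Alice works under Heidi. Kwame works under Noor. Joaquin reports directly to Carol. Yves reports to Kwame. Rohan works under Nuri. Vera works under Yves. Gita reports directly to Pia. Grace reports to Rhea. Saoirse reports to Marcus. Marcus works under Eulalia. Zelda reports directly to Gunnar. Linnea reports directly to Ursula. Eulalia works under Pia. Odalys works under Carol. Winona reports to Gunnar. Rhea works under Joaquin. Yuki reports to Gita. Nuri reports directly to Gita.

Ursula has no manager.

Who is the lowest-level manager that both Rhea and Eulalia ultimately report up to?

Ursula

Rhea's chain of managers is Joaquin, Carol, Ursula. Eulalia's chain of managers is Pia, Ursula. The first manager that appears in both chains is Ursula.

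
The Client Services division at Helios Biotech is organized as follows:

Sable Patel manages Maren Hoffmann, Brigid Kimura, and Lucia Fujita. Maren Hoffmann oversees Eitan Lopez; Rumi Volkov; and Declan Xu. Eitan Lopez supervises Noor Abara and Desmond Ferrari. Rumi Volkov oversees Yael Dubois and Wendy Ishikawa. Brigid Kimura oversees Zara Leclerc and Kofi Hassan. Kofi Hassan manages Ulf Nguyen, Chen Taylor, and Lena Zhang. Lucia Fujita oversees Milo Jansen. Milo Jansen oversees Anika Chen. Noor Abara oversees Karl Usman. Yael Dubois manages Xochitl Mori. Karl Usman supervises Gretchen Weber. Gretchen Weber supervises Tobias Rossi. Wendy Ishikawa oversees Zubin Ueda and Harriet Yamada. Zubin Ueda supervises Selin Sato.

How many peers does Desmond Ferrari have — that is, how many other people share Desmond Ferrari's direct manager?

Desmond Ferrari reports to Eitan Lopez. Eitan Lopez's other direct reports are Noor Abara — 1 peer.

1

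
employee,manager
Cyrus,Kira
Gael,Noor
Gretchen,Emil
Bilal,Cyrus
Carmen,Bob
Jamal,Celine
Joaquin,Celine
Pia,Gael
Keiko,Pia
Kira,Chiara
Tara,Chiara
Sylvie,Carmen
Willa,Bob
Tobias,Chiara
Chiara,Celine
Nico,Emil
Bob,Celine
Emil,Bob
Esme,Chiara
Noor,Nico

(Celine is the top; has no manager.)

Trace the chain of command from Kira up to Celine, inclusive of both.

Kira -> Chiara -> Celine

Kira reports to Chiara. Chiara reports to Celine. Celine is at the top.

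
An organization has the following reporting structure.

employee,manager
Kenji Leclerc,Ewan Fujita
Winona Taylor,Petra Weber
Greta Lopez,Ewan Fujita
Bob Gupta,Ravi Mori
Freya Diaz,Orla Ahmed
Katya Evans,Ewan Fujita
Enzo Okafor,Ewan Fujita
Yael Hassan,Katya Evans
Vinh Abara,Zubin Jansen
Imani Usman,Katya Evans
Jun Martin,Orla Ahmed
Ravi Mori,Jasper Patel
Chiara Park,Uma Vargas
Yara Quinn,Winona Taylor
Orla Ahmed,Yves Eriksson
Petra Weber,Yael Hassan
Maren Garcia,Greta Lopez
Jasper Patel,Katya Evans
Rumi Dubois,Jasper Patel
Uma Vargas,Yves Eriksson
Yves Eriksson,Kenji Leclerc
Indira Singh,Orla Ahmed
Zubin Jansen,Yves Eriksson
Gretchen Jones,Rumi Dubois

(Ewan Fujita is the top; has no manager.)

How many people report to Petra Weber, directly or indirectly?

Petra Weber directly manages Winona Taylor. Under Winona Taylor: Yara Quinn (1). That's 2 in total.

2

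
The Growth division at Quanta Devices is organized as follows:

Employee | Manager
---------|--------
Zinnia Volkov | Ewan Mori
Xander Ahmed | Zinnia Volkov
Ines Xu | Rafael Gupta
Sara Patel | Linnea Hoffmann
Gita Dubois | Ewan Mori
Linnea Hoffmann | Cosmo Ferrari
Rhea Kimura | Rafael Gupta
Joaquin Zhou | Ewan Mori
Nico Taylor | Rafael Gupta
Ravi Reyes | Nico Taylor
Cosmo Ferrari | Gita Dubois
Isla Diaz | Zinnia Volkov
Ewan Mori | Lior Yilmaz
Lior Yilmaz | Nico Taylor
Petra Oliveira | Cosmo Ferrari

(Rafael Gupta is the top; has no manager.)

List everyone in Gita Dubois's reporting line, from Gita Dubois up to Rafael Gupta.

Gita Dubois reports to Ewan Mori. Ewan Mori reports to Lior Yilmaz. Lior Yilmaz reports to Nico Taylor. Nico Taylor reports to Rafael Gupta. Rafael Gupta is at the top.

Gita Dubois -> Ewan Mori -> Lior Yilmaz -> Nico Taylor -> Rafael Gupta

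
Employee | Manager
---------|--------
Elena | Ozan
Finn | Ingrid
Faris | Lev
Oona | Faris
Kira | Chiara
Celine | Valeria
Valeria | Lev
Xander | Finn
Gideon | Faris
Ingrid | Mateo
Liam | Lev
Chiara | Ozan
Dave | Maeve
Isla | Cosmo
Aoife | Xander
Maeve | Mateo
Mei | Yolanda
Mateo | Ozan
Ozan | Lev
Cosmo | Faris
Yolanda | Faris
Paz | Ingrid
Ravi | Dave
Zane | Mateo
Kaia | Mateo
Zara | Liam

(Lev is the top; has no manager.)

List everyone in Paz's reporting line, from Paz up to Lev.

Paz reports to Ingrid. Ingrid reports to Mateo. Mateo reports to Ozan. Ozan reports to Lev. Lev is at the top.

Paz -> Ingrid -> Mateo -> Ozan -> Lev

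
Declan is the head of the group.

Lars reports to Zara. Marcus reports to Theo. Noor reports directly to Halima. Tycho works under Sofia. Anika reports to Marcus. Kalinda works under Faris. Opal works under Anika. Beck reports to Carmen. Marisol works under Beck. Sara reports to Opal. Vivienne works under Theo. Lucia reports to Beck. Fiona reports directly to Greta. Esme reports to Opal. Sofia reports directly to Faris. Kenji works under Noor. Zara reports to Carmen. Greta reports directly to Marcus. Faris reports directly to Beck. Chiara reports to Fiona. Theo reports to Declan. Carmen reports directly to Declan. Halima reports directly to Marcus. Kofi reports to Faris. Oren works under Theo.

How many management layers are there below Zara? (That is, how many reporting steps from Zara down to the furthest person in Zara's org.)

1

The longest chain under Zara runs Zara → Lars, which is 1 level below Zara.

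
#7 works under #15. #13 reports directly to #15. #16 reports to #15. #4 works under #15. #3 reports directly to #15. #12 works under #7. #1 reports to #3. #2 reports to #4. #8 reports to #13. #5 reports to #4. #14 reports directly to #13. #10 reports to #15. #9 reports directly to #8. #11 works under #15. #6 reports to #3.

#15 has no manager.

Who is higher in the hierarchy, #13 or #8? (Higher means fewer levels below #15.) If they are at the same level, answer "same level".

#13

#13 is 1 level below #15; #8 is 2. #13 is higher.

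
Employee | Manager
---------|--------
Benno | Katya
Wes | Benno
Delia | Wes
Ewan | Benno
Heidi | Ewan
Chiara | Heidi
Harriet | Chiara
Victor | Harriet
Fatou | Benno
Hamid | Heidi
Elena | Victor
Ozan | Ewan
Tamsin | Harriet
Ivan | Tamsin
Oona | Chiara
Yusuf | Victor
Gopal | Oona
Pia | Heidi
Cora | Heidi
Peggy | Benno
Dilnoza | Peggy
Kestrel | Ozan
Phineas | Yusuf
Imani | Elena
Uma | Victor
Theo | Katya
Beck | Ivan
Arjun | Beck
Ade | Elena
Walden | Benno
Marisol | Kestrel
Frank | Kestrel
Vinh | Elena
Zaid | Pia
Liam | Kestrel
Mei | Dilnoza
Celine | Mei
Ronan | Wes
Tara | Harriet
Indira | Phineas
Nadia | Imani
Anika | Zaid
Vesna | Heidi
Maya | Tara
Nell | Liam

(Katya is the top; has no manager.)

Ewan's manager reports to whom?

Katya

Ewan reports to Benno, and Benno reports to Katya. So Ewan's skip-level manager is Katya.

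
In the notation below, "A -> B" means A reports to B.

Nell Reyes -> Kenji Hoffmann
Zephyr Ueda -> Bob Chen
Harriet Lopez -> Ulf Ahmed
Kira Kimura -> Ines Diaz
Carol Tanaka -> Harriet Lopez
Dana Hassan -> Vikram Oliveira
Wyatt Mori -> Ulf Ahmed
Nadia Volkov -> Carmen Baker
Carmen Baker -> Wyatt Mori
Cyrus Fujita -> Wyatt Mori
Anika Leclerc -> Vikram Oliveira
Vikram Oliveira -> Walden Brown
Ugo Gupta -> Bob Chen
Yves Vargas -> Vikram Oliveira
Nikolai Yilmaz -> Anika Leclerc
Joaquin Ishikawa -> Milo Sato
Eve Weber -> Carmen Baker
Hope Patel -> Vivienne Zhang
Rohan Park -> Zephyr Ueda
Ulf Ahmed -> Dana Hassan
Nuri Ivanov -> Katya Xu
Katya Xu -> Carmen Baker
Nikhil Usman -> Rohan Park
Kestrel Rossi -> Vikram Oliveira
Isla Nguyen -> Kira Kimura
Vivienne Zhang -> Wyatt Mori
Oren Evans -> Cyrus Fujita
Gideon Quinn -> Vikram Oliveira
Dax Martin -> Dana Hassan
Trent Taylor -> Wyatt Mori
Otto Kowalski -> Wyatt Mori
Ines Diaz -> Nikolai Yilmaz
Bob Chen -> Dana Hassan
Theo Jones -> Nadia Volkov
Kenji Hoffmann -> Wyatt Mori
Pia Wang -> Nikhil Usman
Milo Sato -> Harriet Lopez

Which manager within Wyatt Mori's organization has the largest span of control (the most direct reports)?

Direct-report counts within Wyatt Mori's organization: Wyatt Mori has 6; Kenji Hoffmann has 1; Vivienne Zhang has 1; Cyrus Fujita has 1; Carmen Baker has 3; Katya Xu has 1; Nadia Volkov has 1. The largest is 6, held by Wyatt Mori.

Wyatt Mori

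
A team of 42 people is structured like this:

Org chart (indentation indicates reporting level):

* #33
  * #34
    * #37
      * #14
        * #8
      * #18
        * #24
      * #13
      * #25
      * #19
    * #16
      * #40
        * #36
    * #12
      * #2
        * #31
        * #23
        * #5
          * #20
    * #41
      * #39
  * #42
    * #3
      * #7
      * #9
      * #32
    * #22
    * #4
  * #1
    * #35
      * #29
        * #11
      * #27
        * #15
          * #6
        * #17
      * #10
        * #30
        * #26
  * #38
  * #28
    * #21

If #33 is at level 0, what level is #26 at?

Chain from #26 up to #33: #26 → #10 → #35 → #1 → #33. That is 4 steps up, so #26 is 4 levels below #33.

4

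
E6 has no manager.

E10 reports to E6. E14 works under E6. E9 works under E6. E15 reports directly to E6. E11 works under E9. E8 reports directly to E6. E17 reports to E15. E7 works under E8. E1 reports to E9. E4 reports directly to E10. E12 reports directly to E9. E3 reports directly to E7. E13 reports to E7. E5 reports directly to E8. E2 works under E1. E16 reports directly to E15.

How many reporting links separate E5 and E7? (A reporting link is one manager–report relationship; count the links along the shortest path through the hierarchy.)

E5 is 1 level below E8, and E7 is 1 level below E8 (their lowest common manager). The shortest path runs up from E5 to E8 and back down to E7: 1 + 1 = 2 links.

2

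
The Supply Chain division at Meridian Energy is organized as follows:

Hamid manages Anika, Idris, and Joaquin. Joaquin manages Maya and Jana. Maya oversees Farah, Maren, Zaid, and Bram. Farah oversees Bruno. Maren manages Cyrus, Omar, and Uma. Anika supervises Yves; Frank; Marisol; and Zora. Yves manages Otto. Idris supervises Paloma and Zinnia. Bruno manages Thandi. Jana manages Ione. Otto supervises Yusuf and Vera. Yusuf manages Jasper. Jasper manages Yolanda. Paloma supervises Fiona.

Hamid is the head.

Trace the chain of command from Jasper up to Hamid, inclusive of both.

Jasper reports to Yusuf. Yusuf reports to Otto. Otto reports to Yves. Yves reports to Anika. Anika reports to Hamid. Hamid is at the top.

Jasper -> Yusuf -> Otto -> Yves -> Anika -> Hamid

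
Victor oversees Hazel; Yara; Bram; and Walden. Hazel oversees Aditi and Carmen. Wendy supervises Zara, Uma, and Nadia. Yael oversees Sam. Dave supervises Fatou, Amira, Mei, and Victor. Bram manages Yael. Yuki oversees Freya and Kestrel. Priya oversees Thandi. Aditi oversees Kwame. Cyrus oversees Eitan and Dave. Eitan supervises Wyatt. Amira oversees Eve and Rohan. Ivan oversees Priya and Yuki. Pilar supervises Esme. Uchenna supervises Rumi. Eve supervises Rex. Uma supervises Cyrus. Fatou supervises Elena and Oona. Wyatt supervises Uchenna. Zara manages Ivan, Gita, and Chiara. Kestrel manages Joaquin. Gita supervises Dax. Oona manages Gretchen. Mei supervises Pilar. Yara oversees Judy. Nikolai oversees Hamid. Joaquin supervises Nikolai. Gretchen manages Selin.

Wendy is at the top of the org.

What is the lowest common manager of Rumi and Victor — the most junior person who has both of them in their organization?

Rumi's chain of managers is Uchenna, Wyatt, Eitan, Cyrus, Uma, Wendy. Victor's chain of managers is Dave, Cyrus, Uma, Wendy. The first manager that appears in both chains is Cyrus.

Cyrus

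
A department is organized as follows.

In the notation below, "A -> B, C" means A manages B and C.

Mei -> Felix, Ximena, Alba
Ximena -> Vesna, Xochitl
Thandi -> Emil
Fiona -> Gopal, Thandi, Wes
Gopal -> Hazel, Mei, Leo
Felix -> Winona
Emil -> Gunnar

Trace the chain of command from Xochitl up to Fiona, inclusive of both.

Xochitl -> Ximena -> Mei -> Gopal -> Fiona

Xochitl reports to Ximena. Ximena reports to Mei. Mei reports to Gopal. Gopal reports to Fiona. Fiona is at the top.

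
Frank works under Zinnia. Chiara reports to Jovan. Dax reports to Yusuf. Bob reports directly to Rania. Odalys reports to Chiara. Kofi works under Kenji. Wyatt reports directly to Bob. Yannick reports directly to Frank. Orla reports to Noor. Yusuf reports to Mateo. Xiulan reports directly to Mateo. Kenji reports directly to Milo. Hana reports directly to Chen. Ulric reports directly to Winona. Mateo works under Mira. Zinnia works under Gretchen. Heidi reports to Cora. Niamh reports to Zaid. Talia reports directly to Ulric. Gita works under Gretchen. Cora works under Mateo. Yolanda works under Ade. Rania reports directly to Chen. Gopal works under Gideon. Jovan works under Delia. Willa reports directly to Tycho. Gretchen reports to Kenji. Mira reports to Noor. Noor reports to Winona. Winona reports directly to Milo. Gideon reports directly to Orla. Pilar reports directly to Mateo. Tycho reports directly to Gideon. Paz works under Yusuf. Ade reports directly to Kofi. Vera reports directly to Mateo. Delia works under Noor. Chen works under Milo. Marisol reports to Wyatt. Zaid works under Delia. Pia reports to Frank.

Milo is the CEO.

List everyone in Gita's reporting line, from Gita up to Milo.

Gita -> Gretchen -> Kenji -> Milo

Gita reports to Gretchen. Gretchen reports to Kenji. Kenji reports to Milo. Milo is at the top.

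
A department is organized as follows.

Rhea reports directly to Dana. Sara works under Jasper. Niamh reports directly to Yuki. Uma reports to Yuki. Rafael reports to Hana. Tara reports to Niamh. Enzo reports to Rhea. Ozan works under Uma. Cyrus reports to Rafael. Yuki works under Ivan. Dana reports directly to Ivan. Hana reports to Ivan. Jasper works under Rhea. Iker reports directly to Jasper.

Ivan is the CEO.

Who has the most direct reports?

Ivan

Direct-report counts: Ivan has 3; Dana has 1; Rhea has 2; Jasper has 2; Yuki has 2; Niamh has 1; Uma has 1; Hana has 1; Rafael has 1. The largest is 3, held by Ivan.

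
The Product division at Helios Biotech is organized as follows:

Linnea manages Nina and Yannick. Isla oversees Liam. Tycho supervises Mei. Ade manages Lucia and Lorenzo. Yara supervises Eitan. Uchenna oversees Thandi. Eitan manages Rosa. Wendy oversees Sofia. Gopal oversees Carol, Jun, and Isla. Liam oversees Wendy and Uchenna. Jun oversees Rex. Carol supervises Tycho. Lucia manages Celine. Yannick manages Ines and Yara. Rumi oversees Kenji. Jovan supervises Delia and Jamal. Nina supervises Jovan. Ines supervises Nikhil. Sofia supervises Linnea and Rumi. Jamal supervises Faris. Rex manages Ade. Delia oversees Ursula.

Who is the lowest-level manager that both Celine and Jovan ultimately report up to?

Gopal

Celine's chain of managers is Lucia, Ade, Rex, Jun, Gopal. Jovan's chain of managers is Nina, Linnea, Sofia, Wendy, Liam, Isla, Gopal. The first manager that appears in both chains is Gopal.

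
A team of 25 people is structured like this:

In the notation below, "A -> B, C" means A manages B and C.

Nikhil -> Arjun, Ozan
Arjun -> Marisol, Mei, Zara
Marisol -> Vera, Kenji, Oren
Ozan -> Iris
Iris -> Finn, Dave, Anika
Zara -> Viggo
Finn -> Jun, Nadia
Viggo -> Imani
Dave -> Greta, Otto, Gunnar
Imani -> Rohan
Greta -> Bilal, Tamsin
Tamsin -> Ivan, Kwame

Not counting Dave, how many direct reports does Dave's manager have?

2

Dave reports to Iris. Iris's other direct reports are Finn, Anika — 2 peers.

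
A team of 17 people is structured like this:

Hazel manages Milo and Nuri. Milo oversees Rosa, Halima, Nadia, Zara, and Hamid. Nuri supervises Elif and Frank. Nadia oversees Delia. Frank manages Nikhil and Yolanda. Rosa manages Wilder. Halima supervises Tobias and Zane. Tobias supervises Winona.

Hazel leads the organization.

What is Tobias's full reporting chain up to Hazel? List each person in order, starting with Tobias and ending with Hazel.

Tobias reports to Halima. Halima reports to Milo. Milo reports to Hazel. Hazel is at the top.

Tobias -> Halima -> Milo -> Hazel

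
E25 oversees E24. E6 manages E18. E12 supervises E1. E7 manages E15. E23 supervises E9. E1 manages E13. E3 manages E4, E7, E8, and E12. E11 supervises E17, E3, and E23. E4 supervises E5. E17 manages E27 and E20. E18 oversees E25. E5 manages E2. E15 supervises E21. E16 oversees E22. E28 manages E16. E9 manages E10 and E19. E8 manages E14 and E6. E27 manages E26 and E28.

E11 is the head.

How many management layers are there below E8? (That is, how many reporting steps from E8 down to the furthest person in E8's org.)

4

The longest chain under E8 runs E8 → E6 → E18 → E25 → E24, which is 4 levels below E8.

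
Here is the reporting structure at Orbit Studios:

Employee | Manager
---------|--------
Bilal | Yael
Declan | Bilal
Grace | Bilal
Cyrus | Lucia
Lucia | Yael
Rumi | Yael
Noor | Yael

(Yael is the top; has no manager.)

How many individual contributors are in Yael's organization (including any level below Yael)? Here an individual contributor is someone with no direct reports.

The people in Yael's organization with no one reporting to them are Rumi, Noor, Declan, Grace, Cyrus. That is 5.

5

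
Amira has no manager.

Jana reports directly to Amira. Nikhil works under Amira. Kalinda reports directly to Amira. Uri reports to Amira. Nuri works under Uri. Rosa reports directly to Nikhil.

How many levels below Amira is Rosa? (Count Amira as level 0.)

Chain from Rosa up to Amira: Rosa → Nikhil → Amira. That is 2 steps up, so Rosa is 2 levels below Amira.

2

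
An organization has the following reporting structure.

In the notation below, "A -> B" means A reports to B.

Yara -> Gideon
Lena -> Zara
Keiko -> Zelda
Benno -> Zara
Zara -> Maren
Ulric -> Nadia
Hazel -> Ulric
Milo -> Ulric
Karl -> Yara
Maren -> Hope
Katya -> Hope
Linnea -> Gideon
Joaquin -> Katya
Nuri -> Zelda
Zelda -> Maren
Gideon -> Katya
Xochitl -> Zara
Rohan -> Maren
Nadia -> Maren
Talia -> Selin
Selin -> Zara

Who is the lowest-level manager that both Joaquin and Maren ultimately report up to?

Hope

Joaquin's chain of managers is Katya, Hope. Maren's chain of managers is Hope. The first manager that appears in both chains is Hope.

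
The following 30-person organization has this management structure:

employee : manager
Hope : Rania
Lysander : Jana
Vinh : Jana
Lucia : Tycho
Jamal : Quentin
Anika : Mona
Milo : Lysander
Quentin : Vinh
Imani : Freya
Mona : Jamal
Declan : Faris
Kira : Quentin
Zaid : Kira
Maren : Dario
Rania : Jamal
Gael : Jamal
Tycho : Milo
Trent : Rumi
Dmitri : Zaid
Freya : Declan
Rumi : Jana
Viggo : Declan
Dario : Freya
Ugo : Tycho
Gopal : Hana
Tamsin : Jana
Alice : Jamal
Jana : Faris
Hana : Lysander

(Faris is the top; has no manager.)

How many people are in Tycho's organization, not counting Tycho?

Tycho directly manages Ugo, Lucia. Ugo has no reports. Lucia has no reports. So Tycho's organization is 2 direct reports plus everyone under them: 1 + 1 = 2.

2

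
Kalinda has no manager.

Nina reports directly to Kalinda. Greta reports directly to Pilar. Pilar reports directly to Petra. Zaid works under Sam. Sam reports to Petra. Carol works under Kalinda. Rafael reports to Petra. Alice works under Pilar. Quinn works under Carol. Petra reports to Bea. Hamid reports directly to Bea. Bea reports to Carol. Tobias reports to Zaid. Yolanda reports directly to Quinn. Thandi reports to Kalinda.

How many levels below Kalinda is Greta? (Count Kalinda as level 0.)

Chain from Greta up to Kalinda: Greta → Pilar → Petra → Bea → Carol → Kalinda. That is 5 steps up, so Greta is 5 levels below Kalinda.

5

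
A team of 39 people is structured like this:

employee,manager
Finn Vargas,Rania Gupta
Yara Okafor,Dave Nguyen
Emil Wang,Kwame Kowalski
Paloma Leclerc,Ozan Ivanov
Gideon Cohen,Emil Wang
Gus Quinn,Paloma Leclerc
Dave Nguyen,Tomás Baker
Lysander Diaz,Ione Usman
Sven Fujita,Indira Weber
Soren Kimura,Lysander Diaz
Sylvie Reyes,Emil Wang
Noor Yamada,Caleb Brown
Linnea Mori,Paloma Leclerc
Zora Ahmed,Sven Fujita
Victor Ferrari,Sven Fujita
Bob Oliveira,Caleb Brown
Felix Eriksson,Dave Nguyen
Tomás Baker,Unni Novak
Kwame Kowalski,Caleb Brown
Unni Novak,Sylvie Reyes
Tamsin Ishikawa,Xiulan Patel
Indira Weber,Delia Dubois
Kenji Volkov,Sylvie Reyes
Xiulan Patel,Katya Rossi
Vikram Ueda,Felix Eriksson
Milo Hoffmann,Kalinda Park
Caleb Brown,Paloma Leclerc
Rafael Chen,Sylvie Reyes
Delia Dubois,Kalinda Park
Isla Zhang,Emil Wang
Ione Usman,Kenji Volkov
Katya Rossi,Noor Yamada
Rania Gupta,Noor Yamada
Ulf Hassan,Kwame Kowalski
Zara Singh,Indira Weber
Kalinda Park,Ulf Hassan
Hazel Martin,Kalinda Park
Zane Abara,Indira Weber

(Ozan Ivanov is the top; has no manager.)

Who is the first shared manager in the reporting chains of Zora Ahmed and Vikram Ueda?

Kwame Kowalski

Zora Ahmed's chain of managers is Sven Fujita, Indira Weber, Delia Dubois, Kalinda Park, Ulf Hassan, Kwame Kowalski, Caleb Brown, Paloma Leclerc, Ozan Ivanov. Vikram Ueda's chain of managers is Felix Eriksson, Dave Nguyen, Tomás Baker, Unni Novak, Sylvie Reyes, Emil Wang, Kwame Kowalski, Caleb Brown, Paloma Leclerc, Ozan Ivanov. The first manager that appears in both chains is Kwame Kowalski.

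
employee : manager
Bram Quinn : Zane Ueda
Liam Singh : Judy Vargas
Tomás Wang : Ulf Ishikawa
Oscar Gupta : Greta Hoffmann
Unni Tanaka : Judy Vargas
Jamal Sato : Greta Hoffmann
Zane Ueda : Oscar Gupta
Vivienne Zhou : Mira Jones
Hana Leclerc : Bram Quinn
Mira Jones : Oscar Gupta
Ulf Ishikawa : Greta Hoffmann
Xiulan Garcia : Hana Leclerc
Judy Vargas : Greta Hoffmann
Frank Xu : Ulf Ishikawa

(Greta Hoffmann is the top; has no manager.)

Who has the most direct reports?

Direct-report counts: Greta Hoffmann has 4; Oscar Gupta has 2; Zane Ueda has 1; Bram Quinn has 1; Hana Leclerc has 1; Mira Jones has 1; Judy Vargas has 2; Ulf Ishikawa has 2. The largest is 4, held by Greta Hoffmann.

Greta Hoffmann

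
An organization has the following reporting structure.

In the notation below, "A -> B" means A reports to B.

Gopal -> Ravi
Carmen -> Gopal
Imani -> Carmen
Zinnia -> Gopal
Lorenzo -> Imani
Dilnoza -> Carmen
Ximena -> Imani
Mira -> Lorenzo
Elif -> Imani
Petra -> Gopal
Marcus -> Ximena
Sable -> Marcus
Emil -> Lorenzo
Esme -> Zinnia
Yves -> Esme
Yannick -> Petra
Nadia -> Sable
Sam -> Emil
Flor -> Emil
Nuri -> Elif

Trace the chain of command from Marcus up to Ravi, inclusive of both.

Marcus -> Ximena -> Imani -> Carmen -> Gopal -> Ravi

Marcus reports to Ximena. Ximena reports to Imani. Imani reports to Carmen. Carmen reports to Gopal. Gopal reports to Ravi. Ravi is at the top.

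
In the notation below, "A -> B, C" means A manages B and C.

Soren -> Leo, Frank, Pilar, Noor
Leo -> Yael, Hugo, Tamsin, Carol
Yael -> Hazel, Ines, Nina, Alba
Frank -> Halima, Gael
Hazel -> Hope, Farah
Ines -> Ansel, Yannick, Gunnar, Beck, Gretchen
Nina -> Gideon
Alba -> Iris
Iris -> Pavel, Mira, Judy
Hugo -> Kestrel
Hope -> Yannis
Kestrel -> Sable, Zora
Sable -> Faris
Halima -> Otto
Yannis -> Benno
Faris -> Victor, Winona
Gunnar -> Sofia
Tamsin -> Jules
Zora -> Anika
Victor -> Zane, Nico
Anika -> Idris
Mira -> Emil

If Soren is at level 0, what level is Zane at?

Chain from Zane up to Soren: Zane → Victor → Faris → Sable → Kestrel → Hugo → Leo → Soren. That is 7 steps up, so Zane is 7 levels below Soren.

7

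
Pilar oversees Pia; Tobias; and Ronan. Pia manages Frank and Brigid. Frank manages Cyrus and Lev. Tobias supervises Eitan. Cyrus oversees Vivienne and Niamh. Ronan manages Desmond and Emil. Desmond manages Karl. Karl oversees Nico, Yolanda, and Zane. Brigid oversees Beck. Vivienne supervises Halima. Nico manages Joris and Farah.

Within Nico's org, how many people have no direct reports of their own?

The people in Nico's organization with no one reporting to them are Farah, Joris. That is 2.

2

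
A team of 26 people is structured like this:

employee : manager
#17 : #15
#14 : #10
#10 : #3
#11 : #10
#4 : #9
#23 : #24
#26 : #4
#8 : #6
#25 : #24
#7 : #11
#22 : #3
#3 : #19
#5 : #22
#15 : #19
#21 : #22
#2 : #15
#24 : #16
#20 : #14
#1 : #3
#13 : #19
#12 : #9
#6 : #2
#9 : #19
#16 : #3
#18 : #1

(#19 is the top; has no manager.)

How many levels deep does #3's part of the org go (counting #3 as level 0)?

3

The longest chain under #3 runs #3 → #16 → #24 → #23, which is 3 levels below #3.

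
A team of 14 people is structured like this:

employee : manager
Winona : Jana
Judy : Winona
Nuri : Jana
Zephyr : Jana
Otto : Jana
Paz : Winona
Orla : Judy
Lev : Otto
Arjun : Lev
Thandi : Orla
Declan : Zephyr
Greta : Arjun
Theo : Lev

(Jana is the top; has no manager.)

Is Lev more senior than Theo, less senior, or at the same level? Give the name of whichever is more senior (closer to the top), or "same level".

Lev

Lev is 2 levels below Jana; Theo is 3. Lev is higher.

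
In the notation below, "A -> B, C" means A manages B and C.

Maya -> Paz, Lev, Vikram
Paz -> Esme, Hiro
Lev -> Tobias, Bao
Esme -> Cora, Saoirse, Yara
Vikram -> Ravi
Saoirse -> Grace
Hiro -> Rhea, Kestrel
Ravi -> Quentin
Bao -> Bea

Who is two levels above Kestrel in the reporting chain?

Kestrel reports to Hiro, and Hiro reports to Paz. So Kestrel's skip-level manager is Paz.

Paz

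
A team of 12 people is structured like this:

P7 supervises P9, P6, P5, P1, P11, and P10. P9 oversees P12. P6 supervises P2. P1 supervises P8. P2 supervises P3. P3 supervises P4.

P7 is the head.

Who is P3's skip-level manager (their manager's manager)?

P6

P3 reports to P2, and P2 reports to P6. So P3's skip-level manager is P6.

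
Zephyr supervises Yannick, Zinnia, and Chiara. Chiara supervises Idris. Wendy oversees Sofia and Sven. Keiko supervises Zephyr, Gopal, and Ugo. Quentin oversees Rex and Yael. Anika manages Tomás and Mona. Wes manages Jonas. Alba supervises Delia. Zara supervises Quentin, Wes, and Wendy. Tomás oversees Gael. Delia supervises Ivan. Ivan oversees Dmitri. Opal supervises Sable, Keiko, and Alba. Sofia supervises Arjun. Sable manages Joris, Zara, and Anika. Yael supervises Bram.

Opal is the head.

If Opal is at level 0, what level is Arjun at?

Chain from Arjun up to Opal: Arjun → Sofia → Wendy → Zara → Sable → Opal. That is 5 steps up, so Arjun is 5 levels below Opal.

5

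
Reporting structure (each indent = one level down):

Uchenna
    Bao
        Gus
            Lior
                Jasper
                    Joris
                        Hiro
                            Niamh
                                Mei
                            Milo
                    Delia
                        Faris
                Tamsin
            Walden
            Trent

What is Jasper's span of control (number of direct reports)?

Jasper directly manages Joris, Delia. That is 2 direct reports.

2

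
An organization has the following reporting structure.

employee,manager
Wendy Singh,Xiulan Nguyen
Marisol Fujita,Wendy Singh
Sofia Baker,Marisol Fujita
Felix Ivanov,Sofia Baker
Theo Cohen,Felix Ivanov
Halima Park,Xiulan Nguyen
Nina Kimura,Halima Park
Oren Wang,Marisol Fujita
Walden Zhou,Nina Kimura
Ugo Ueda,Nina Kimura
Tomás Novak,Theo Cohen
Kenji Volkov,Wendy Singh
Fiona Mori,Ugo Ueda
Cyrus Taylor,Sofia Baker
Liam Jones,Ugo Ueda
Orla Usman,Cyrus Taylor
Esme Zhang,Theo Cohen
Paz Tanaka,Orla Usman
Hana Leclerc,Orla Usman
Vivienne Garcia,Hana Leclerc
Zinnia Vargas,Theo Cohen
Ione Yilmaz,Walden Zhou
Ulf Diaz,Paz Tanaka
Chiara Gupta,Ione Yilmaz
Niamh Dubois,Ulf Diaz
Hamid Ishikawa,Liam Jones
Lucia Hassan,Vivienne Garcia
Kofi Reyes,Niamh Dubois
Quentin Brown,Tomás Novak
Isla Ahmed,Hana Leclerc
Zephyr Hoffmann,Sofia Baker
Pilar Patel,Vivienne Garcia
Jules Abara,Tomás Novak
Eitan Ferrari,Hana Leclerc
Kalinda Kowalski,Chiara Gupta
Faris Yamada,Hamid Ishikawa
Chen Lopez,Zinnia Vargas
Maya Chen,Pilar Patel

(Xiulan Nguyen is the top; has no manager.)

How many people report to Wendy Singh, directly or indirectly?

26

Wendy Singh directly manages Marisol Fujita, Kenji Volkov. Under Marisol Fujita: Oren Wang, Sofia Baker, Zephyr Hoffmann, Cyrus Taylor, Orla Usman, Hana Leclerc, Eitan Ferrari, Isla Ahmed, Vivienne Garcia, Pilar Patel, Maya Chen, Lucia Hassan, Paz Tanaka, Ulf Diaz, Niamh Dubois, Kofi Reyes, Felix Ivanov, Theo Cohen, Zinnia Vargas, Chen Lopez, Esme Zhang, Tomás Novak, Jules Abara, Quentin Brown (24). Kenji Volkov has no reports. So Wendy Singh's organization is 2 direct reports plus everyone under them: 25 + 1 = 26.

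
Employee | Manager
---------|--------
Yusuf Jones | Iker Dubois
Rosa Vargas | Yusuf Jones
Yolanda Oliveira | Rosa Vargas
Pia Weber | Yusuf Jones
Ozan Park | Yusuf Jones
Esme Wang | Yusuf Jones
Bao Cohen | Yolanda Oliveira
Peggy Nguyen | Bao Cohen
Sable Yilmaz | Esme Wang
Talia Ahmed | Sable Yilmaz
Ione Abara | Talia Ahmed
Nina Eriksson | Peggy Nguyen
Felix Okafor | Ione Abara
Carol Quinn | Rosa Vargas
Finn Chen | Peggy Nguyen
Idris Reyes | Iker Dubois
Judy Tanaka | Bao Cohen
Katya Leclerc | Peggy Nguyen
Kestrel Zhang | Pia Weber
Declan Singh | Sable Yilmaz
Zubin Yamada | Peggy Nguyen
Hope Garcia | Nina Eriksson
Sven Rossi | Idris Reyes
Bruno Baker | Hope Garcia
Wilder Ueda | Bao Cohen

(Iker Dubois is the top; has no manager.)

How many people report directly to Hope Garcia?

1

Hope Garcia directly manages Bruno Baker. That is 1 direct report.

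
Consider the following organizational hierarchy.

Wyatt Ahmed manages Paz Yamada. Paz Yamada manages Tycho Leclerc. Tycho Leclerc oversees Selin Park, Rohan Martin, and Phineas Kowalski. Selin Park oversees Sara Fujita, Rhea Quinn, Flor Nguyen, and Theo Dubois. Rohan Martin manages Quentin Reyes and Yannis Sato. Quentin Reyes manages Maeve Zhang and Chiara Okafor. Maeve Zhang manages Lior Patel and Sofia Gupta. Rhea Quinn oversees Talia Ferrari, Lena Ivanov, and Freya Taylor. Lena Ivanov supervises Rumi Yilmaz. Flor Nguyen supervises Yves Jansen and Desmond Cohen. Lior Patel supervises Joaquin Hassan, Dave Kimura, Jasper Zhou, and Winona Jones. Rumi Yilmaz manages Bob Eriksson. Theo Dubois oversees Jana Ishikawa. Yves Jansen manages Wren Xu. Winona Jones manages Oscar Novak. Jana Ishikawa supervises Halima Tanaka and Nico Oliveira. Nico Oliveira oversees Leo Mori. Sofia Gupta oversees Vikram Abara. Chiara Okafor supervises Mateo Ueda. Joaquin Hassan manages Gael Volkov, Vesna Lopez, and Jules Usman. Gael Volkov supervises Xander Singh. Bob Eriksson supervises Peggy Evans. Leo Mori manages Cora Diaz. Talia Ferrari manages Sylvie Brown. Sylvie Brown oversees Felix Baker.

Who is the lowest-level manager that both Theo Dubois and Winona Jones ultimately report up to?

Theo Dubois's chain of managers is Selin Park, Tycho Leclerc, Paz Yamada, Wyatt Ahmed. Winona Jones's chain of managers is Lior Patel, Maeve Zhang, Quentin Reyes, Rohan Martin, Tycho Leclerc, Paz Yamada, Wyatt Ahmed. The first manager that appears in both chains is Tycho Leclerc.

Tycho Leclerc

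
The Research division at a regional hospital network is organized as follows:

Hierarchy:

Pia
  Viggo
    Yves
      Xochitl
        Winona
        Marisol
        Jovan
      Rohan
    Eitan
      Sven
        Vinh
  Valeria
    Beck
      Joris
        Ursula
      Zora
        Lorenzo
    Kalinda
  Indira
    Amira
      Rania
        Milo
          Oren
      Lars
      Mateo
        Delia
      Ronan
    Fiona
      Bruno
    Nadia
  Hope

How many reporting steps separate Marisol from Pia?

Chain from Marisol up to Pia: Marisol → Xochitl → Yves → Viggo → Pia. That is 4 steps up, so Marisol is 4 levels below Pia.

4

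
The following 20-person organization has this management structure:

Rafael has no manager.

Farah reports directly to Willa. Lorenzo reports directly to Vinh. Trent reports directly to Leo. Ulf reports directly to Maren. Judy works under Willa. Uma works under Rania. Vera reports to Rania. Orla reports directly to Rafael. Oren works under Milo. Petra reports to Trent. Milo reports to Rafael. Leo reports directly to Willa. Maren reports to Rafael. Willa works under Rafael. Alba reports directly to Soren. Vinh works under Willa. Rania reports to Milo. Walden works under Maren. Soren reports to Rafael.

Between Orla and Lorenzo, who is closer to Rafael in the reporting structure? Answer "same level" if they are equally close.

Orla is 1 level below Rafael; Lorenzo is 3. Orla is higher.

Orla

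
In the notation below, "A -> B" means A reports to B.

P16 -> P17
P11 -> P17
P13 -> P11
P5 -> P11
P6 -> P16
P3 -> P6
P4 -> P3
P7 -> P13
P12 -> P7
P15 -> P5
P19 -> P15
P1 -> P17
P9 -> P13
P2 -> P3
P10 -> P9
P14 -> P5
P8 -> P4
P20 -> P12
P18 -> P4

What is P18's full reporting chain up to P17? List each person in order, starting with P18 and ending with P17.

P18 -> P4 -> P3 -> P6 -> P16 -> P17

P18 reports to P4. P4 reports to P3. P3 reports to P6. P6 reports to P16. P16 reports to P17. P17 is at the top.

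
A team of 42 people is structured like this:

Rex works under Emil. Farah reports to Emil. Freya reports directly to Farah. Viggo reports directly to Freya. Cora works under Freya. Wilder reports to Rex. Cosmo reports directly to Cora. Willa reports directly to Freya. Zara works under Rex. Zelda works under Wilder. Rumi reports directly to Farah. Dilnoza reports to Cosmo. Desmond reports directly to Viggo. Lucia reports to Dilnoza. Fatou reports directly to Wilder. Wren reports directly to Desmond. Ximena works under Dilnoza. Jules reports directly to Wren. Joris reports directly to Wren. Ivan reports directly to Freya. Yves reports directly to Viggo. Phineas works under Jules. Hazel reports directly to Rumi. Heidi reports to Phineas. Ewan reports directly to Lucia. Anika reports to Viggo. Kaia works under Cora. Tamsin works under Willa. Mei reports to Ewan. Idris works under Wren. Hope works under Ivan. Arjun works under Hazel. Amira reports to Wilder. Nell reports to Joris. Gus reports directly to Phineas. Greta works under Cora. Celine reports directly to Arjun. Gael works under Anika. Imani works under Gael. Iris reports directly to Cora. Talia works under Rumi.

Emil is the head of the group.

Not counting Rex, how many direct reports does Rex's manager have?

Rex reports to Emil. Emil's other direct reports are Farah — 1 peer.

1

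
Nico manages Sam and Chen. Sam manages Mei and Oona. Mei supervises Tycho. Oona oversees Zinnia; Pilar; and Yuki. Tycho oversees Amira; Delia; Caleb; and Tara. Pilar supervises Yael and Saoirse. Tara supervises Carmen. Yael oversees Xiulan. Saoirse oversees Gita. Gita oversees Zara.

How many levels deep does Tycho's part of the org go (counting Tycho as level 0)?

The longest chain under Tycho runs Tycho → Tara → Carmen, which is 2 levels below Tycho.

2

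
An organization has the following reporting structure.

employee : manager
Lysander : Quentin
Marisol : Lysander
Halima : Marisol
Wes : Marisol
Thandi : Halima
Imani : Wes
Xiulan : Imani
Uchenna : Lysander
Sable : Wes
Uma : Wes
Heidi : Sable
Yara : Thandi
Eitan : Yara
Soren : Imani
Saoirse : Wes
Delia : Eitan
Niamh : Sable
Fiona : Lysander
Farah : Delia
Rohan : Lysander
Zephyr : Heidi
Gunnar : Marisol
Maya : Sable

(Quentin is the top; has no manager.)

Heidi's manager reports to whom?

Heidi reports to Sable, and Sable reports to Wes. So Heidi's skip-level manager is Wes.

Wes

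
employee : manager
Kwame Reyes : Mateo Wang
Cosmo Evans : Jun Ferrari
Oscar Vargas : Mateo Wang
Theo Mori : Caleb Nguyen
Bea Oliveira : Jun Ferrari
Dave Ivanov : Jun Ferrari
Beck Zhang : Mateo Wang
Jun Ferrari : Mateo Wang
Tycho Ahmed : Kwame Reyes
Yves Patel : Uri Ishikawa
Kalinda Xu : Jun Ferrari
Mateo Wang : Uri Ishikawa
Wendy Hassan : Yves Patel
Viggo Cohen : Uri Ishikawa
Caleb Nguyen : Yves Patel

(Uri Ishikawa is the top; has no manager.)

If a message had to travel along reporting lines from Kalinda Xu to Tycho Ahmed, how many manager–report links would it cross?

4

Kalinda Xu is 2 levels below Mateo Wang, and Tycho Ahmed is 2 levels below Mateo Wang (their lowest common manager). The shortest path runs up from Kalinda Xu to Mateo Wang and back down to Tycho Ahmed: 2 + 2 = 4 links.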